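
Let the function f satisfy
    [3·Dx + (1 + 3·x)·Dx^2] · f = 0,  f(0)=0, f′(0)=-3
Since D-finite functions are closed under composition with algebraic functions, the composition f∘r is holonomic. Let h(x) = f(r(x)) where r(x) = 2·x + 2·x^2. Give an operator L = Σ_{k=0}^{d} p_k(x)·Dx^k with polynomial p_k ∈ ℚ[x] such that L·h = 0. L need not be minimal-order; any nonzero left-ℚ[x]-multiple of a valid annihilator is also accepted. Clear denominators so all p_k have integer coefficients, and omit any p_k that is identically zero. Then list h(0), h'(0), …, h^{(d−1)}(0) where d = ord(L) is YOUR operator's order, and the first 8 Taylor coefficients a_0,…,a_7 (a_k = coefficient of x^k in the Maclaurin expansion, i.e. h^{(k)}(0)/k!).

L = (4 + 12·x + 12·x^2)·Dx + (1 + 8·x + 18·x^2 + 12·x^3)·Dx^2  (order 2).
h: a_k = 0, -6, 12, -36, 126, -2376/5, 1872, -53136/7, …
ICs: h(0) = 0, h′(0) = -6.

f: a_k = 0, -3, 9/2, -9, 81/4, -243/5, 243/2, -2187/7, …
Change of var in L_f (x↦r) gives L₀.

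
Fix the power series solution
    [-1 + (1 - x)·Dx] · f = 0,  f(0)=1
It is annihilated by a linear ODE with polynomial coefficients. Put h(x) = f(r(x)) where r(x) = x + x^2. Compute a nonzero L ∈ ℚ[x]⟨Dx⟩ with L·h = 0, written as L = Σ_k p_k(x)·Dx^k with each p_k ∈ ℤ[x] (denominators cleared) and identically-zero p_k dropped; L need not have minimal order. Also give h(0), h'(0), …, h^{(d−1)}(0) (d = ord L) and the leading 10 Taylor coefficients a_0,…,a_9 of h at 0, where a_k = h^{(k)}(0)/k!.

L = (1 + 2·x) + (-1 + x + x^2)·Dx  (order 1).
h: a_k = 1, 1, 2, 3, 5, 8, 13, 21, 34, 55, …
ICs: h(0) = 1.

f: a_k = 1, 1, 1, 1, 1, 1, 1, 1, 1, 1, …
f∘r: x↦r, Dx↦Dx/r' in L_f ⇒ L₀.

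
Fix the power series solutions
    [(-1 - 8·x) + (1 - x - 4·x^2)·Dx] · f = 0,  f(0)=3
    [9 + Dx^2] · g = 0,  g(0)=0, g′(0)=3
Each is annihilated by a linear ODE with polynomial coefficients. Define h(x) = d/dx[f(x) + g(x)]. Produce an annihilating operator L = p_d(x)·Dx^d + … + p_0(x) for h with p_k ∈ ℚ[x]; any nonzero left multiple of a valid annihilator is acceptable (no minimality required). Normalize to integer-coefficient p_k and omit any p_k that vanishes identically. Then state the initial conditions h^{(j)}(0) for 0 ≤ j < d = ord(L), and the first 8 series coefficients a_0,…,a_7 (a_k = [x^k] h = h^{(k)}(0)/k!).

f: a_k = 3, 3, 15, 27, 87, 195, 543, 1323, …
g: a_k = 0, 3, 0, -9/2, 0, 81/40, 0, -243/560, …
h₀=f+g: left-lcm gives L₀, ord ≤ 3.
Differentiate: ansatz ord ≤ ord L₀ ⇒ L.
L = (2358 + 13068·x + 57006·x^2 + 38520·x^3 + 83520·x^4 + 31104·x^5 + 41472·x^6) + (-189 - 1413·x + 1251·x^2 + 4203·x^3 + 5580·x^4 + 11952·x^5 + 12096·x^6 + 13824·x^7)·Dx + (262 + 1452·x + 6334·x^2 + 4280·x^3 + 9280·x^4 + 3456·x^5 + 4608·x^6)·Dx^2 + (-21 - 157·x + 139·x^2 + 467·x^3 + 620·x^4 + 1328·x^5 + 1344·x^6 + 1536·x^7)·Dx^3  (order 3).
h: a_k = 6, 30, 135/2, 348, 7881/8, 3258, 740637/80, 27960, …
ICs: h(0) = 6, h′(0) = 30, h′′(0) = 135.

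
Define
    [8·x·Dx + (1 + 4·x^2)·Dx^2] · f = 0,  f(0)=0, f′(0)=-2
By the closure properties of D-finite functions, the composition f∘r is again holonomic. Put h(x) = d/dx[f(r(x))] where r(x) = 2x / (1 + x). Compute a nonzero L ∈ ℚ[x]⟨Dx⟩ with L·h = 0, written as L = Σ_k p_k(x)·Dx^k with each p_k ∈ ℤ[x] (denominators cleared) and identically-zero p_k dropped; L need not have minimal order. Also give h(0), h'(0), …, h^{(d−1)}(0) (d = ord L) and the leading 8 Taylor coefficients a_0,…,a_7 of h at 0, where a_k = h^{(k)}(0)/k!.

f: a_k = 0, -2, 0, 8/3, 0, -32/5, 0, 128/7, …
Substitute x→r, Dx→(1/r')Dx; clear ⇒ L₀.
Differentiate: ansatz ord ≤ ord L₀ ⇒ L.
L = (2 + 34·x) + (1 + 2·x + 17·x^2)·Dx  (order 1).
h: a_k = -4, 8, 52, -240, -404, 4888, -2908, -77280, …
ICs: h(0) = -4.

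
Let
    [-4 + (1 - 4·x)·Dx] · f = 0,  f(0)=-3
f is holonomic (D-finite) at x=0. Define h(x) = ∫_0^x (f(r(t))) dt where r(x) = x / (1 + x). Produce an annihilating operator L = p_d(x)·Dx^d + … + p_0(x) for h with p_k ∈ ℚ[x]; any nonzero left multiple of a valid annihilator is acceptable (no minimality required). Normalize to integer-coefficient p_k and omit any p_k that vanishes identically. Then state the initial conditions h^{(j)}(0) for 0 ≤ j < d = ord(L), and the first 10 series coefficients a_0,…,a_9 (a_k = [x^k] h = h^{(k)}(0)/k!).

L = 4·Dx + (-1 + 2·x + 3·x^2)·Dx^2  (order 2).
h: a_k = 0, -3, -6, -12, -27, -324/5, -162, -2916/7, -2187/2, -2916, …
ICs: h(0) = 0, h′(0) = -3.

f: a_k = -3, -12, -48, -192, -768, -3072, -12288, -49152, -196608, -786432, …
L₀ from L_f via x↦r, Dx↦r'^{-1}Dx.
∫: right-multiply L₀ by Dx.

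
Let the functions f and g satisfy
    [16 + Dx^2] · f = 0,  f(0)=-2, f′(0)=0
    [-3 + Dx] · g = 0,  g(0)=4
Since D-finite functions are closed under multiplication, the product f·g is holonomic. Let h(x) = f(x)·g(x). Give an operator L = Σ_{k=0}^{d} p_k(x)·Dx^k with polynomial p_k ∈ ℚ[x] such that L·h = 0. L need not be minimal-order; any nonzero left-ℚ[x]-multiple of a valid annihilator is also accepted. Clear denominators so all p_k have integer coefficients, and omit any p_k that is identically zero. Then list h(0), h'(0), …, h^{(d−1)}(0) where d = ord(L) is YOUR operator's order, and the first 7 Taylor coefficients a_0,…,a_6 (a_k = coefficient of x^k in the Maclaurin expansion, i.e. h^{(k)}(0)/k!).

L = 25 - 6·Dx + Dx^2  (order 2).
h: a_k = -8, -24, 28, 156, 527/3, 79/5, -11753/90, …
ICs: h(0) = -8, h′(0) = -24.

f: a_k = -2, 0, 16, 0, -64/3, 0, 512/45, …
g: a_k = 4, 12, 18, 18, 27/2, 81/10, 81/20, …
h₀=f·g: eliminate ⇒ L₀, order ≤ 2·1.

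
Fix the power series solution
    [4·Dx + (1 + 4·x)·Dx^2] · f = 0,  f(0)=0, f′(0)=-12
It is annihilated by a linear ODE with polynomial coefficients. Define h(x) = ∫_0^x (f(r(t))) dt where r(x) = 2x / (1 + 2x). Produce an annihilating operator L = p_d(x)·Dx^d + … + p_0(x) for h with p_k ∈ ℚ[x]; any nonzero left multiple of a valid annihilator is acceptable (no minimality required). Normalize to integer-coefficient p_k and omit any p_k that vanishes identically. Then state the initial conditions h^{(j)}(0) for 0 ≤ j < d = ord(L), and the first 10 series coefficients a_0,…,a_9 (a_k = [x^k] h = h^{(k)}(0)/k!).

L = (12 + 40·x)·Dx^2 + (1 + 12·x + 20·x^2)·Dx^3  (order 3).
h: a_k = 0, 0, -12, 48, -248, 7488/5, -49984/5, 71424, -3749952/7, 4166656, …
ICs: h(0) = 0, h′(0) = 0, h′′(0) = -24.

f: a_k = 0, -12, 24, -64, 192, -3072/5, 2048, -49152/7, 24576, -262144/3, …
f∘r: x↦r, Dx↦Dx/r' in L_f ⇒ L₀.
h=∫₀ˣh₀: take L = L₀·Dx.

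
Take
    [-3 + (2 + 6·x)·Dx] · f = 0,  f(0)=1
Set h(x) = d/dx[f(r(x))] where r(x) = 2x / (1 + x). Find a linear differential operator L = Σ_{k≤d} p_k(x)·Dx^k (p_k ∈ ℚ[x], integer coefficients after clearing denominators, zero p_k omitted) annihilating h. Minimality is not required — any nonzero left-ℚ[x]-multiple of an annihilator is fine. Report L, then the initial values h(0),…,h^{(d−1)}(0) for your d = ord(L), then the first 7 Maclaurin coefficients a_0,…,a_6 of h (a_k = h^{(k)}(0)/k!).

f: a_k = 1, 3/2, -9/8, 27/16, -405/128, 1701/256, -15309/1024, …
h₀=f(r): pull back L_f along r ⇒ L₀.
h₀' ⇒ L via d/dx closure of L₀.
L = (-5 - 14·x) + (-1 - 8·x - 7·x^2)·Dx  (order 1).
h: a_k = 3, -15, 153/2, -861/2, 20685/8, -128961/8, 1644825/16, …
ICs: h(0) = 3.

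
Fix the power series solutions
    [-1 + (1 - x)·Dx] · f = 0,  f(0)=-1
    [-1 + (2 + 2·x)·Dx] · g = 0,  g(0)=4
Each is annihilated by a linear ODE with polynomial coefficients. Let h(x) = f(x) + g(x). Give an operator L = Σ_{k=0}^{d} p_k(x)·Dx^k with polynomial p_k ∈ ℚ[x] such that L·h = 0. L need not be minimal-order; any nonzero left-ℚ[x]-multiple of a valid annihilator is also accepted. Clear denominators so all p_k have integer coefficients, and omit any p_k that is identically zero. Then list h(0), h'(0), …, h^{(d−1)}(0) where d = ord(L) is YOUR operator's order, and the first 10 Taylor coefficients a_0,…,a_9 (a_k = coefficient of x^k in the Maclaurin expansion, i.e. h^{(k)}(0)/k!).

f: a_k = -1, -1, -1, -1, -1, -1, -1, -1, -1, -1, …
g: a_k = 4, 2, -1/2, 1/4, -5/32, 7/64, -21/256, 33/512, -429/8192, 715/16384, …
h₀=f+g: left-lcm gives L₀, ord ≤ 2.
L = (-5 - 3·x) + (9 + 14·x + 9·x^2)·Dx + (-2 - 6·x + 2·x^2 + 6·x^3)·Dx^2  (order 2).
h: a_k = 3, 1, -3/2, -3/4, -37/32, -57/64, -277/256, -479/512, -8621/8192, -15669/16384, …
ICs: h(0) = 3, h′(0) = 1.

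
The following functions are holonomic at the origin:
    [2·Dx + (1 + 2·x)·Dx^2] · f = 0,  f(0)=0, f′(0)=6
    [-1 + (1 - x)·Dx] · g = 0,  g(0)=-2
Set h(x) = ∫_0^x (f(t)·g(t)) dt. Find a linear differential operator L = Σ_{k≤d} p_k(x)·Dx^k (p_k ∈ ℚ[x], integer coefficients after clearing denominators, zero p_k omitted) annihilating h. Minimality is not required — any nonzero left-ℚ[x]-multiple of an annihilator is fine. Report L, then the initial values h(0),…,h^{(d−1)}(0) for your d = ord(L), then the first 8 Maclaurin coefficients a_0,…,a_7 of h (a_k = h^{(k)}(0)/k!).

L = 2·Dx + 6·x·Dx^2 + (-1 - x + 2·x^2)·Dx^3  (order 3).
h: a_k = 0, 0, -6, 0, -4, 8/5, -76/15, 24/5, …
ICs: h(0) = 0, h′(0) = 0, h′′(0) = -12.

f: a_k = 0, 6, -6, 8, -12, 96/5, -32, 384/7, …
g: a_k = -2, -2, -2, -2, -2, -2, -2, -2, …
h₀=f·g: eliminate ⇒ L₀, order ≤ 2·1.
h=∫₀ˣh₀: take L = L₀·Dx.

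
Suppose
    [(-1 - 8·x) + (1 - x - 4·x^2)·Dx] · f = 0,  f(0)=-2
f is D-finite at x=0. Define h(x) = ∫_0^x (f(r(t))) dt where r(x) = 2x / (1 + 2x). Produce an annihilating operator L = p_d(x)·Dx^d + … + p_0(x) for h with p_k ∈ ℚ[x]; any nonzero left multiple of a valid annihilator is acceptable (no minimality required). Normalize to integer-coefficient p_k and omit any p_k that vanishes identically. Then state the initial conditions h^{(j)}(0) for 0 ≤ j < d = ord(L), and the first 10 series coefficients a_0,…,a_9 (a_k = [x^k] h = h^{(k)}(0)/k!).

L = (2 + 36·x)·Dx + (-1 - 4·x + 12·x^2 + 32·x^3)·Dx^2  (order 2).
h: a_k = 0, -2, -2, -32/3, 0, -512/5, 512/3, -10240/7, 4608, -237568/9, …
ICs: h(0) = 0, h′(0) = -2.

f: a_k = -2, -2, -10, -18, -58, -130, -362, -882, -2330, -5858, …
Change of var in L_f (x↦r) gives L₀.
h=∫h₀ ⇒ L = L₀·Dx.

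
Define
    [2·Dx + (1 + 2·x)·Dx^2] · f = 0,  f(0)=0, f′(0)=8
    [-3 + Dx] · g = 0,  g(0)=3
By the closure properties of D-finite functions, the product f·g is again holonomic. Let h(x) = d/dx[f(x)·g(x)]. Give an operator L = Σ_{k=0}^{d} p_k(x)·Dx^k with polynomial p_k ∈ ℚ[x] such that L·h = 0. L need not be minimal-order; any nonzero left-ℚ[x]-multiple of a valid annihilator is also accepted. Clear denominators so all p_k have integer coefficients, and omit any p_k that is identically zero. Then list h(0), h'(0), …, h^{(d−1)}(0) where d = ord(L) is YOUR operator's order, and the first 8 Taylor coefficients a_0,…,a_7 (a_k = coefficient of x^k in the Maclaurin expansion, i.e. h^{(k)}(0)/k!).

f: a_k = 0, 8, -8, 32/3, -16, 128/5, -128/3, 512/7, …
g: a_k = 3, 9, 27/2, 27/2, 81/8, 243/40, 243/80, 729/560, …
Sym-product of L_f,L_g gives L₀ (≤ ord 2).
h₀' ⇒ L via d/dx closure of L₀.
L = (15 + 36·x + 108·x^2) + (-8 - 36·x - 72·x^2)·Dx + (1 + 8·x + 12·x^2)·Dx^2  (order 2).
h: a_k = 24, 96, 204, 192, 249, -12, 3411/10, -2688/5, …
ICs: h(0) = 24, h′(0) = 96.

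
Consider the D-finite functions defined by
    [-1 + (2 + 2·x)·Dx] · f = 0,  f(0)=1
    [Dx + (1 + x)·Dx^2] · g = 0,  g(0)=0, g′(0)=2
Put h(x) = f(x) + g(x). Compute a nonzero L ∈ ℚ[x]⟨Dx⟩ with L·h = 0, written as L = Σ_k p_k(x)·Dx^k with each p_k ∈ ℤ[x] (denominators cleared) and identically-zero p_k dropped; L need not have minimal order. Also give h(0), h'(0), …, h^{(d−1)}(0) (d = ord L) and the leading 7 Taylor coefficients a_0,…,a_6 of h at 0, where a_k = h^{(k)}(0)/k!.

f: a_k = 1, 1/2, -1/8, 1/16, -5/128, 7/256, -21/1024, …
g: a_k = 0, 2, -1, 2/3, -1/2, 2/5, -1/3, …
h₀=f+g: left-lcm gives L₀, ord ≤ 3.
L = Dx + (5 + 5·x)·Dx^2 + (2 + 4·x + 2·x^2)·Dx^3  (order 3).
h: a_k = 1, 5/2, -9/8, 35/48, -69/128, 547/1280, -1087/3072, …
ICs: h(0) = 1, h′(0) = 5/2, h′′(0) = -9/4.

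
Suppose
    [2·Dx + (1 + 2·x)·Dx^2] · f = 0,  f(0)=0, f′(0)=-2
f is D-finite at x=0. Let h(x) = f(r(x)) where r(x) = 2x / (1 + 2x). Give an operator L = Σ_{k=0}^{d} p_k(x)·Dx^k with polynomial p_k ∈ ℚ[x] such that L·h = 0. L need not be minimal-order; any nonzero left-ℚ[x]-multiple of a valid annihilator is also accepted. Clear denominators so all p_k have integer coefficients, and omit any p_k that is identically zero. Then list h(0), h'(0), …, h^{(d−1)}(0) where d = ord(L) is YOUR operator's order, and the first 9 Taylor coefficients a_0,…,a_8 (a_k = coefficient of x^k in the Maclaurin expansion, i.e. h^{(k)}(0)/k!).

f: a_k = 0, -2, 2, -8/3, 4, -32/5, 32/3, -128/7, 32, …
Substitute x→r, Dx→(1/r')Dx; clear ⇒ L₀.
L = (8 + 24·x)·Dx + (1 + 8·x + 12·x^2)·Dx^2  (order 2).
h: a_k = 0, -4, 16, -208/3, 320, -7744/5, 23296/3, -279808/7, 209920, …
ICs: h(0) = 0, h′(0) = -4.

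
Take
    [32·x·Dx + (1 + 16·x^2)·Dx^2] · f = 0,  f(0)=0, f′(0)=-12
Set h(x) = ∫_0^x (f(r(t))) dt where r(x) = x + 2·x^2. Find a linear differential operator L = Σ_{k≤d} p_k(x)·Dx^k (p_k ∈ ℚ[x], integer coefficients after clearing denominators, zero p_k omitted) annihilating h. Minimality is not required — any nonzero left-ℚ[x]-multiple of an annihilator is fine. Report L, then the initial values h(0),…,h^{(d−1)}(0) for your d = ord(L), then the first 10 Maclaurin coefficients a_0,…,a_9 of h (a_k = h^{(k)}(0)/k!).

f: a_k = 0, -12, 0, 64, 0, -3072/5, 0, 49152/7, 0, -262144/3, …
f∘r: x↦r, Dx↦Dx/r' in L_f ⇒ L₀.
Integrate: L := L₀·Dx.
L = (-4 + 32·x + 256·x^2 + 768·x^3 + 768·x^4)·Dx^2 + (1 + 4·x + 16·x^2 + 128·x^3 + 320·x^4 + 256·x^5)·Dx^3  (order 3).
h: a_k = 0, 0, -6, -8, 16, 384/5, 128/5, -5632/7, -15360/7, 16384/3, …
ICs: h(0) = 0, h′(0) = 0, h′′(0) = -12.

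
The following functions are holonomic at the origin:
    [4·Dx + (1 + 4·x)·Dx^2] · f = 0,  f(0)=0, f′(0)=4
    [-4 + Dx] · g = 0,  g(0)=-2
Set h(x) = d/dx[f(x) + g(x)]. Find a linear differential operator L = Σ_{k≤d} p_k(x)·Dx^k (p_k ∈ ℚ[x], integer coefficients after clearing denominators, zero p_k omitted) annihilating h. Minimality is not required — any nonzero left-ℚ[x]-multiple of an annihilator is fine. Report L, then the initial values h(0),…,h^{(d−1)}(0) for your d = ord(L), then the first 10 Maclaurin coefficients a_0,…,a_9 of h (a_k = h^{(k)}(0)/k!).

L = (-24 - 32·x) + (2 - 16·x - 32·x^2)·Dx + (1 + 6·x + 8·x^2)·Dx^2  (order 2).
h: a_k = -4, -48, 0, -1024/3, 2816/3, -62464/15, 735232/45, -20652032/315, 82571264/315, -2972729344/2835, …
ICs: h(0) = -4, h′(0) = -48.

f: a_k = 0, 4, -8, 64/3, -64, 1024/5, -2048/3, 16384/7, -8192, 262144/9, …
g: a_k = -2, -8, -16, -64/3, -64/3, -256/15, -512/45, -2048/315, -1024/315, -4096/2835, …
Weyl lclm of L_f,L_g ⇒ L₀ (ord ≤ 3).
h=h₀': d/dx-closure on L₀ ⇒ L.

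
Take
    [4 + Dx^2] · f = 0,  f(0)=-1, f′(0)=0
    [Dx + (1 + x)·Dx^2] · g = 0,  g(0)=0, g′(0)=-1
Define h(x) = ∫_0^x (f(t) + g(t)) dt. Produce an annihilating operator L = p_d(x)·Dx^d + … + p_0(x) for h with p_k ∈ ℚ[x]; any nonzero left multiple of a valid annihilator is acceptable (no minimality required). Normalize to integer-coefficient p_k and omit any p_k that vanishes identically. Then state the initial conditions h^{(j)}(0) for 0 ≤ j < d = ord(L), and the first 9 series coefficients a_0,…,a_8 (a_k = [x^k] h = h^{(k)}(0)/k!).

f: a_k = -1, 0, 2, 0, -2/3, 0, 4/45, 0, -2/315, …
g: a_k = 0, -1, 1/2, -1/3, 1/4, -1/5, 1/6, -1/7, 1/8, …
h₀=f+g: left-lcm gives L₀, ord ≤ 4.
h=∫h₀ ⇒ L = L₀·Dx.
L = (20 + 16·x + 8·x^2)·Dx^2 + (12 + 28·x + 24·x^2 + 8·x^3)·Dx^3 + (5 + 4·x + 2·x^2)·Dx^4 + (3 + 7·x + 6·x^2 + 2·x^3)·Dx^5  (order 5).
h: a_k = 0, -1, -1/2, 5/6, -1/12, -1/12, -1/30, 23/630, -1/56, …
ICs: h(0) = 0, h′(0) = -1, h′′(0) = -1, h′′′(0) = 5, h′′′′(0) = -2.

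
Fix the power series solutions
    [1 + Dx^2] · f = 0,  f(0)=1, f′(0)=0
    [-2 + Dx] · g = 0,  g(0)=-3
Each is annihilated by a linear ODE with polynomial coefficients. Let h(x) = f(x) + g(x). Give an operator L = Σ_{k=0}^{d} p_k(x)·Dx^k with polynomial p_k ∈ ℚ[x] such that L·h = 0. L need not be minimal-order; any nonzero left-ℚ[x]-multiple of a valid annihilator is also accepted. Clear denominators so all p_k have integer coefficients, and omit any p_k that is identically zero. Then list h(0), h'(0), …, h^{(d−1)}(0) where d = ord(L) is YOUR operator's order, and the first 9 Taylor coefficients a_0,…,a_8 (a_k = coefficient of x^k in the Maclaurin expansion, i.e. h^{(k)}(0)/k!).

f: a_k = 1, 0, -1/2, 0, 1/24, 0, -1/720, 0, 1/40320, …
g: a_k = -3, -6, -6, -4, -2, -4/5, -4/15, -8/105, -2/105, …
L₀ := lclm(L_f,L_g); ord L₀ ≤ 2+1.
L = -2 + Dx - 2·Dx^2 + Dx^3  (order 3).
h: a_k = -2, -6, -13/2, -4, -47/24, -4/5, -193/720, -8/105, -767/40320, …
ICs: h(0) = -2, h′(0) = -6, h′′(0) = -13.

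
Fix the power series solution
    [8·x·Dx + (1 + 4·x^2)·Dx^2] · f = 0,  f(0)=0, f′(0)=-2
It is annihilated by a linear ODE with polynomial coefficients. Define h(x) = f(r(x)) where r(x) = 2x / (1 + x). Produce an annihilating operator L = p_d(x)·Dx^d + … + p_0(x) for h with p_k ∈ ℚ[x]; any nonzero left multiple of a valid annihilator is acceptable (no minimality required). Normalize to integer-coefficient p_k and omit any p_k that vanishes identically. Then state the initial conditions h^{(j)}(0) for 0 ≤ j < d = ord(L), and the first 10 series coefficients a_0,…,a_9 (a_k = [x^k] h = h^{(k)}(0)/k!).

f: a_k = 0, -2, 0, 8/3, 0, -32/5, 0, 128/7, 0, -512/9, …
f∘r: x↦r, Dx↦Dx/r' in L_f ⇒ L₀.
L = (2 + 34·x)·Dx + (1 + 2·x + 17·x^2)·Dx^2  (order 2).
h: a_k = 0, -4, 4, 52/3, -60, -404/5, 2444/3, -2908/7, -9660, 203996/9, …
ICs: h(0) = 0, h′(0) = -4.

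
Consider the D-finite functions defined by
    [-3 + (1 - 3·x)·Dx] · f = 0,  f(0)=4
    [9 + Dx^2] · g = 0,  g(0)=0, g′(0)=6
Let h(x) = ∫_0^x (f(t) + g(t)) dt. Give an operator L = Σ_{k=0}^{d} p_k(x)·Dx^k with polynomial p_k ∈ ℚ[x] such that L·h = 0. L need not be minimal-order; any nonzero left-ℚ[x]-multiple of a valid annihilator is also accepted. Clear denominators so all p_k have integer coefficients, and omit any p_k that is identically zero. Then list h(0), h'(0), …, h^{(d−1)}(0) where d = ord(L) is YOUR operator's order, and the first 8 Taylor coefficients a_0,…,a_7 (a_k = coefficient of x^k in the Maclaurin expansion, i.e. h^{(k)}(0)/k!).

L = (63 - 54·x + 81·x^2)·Dx + (-9 + 45·x - 81·x^2 + 81·x^3)·Dx^2 + (7 - 6·x + 9·x^2)·Dx^3 + (-1 + 5·x - 9·x^2 + 9·x^3)·Dx^4  (order 4).
h: a_k = 0, 4, 9, 12, 99/4, 324/5, 6507/40, 2916/7, …
ICs: h(0) = 0, h′(0) = 4, h′′(0) = 18, h′′′(0) = 72.

f: a_k = 4, 12, 36, 108, 324, 972, 2916, 8748, …
g: a_k = 0, 6, 0, -9, 0, 81/20, 0, -243/280, …
Weyl lclm of L_f,L_g ⇒ L₀ (ord ≤ 3).
h=∫h₀ ⇒ L = L₀·Dx.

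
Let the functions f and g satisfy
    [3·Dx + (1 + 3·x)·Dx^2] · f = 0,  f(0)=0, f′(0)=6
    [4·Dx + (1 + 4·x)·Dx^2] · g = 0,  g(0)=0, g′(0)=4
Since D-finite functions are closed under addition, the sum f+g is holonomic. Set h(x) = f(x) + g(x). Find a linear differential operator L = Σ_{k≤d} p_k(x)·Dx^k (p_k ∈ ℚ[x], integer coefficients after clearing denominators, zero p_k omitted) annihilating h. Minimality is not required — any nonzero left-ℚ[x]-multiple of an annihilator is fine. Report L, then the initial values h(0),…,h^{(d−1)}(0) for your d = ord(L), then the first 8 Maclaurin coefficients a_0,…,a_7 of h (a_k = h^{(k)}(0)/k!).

f: a_k = 0, 6, -9, 18, -81/2, 486/5, -243, 4374/7, …
g: a_k = 0, 4, -8, 64/3, -64, 1024/5, -2048/3, 16384/7, …
h₀=f+g: left-lcm gives L₀, ord ≤ 4.
L = 24·Dx + (14 + 48·x)·Dx^2 + (1 + 7·x + 12·x^2)·Dx^3  (order 3).
h: a_k = 0, 10, -17, 118/3, -209/2, 302, -2777/3, 20758/7, …
ICs: h(0) = 0, h′(0) = 10, h′′(0) = -34.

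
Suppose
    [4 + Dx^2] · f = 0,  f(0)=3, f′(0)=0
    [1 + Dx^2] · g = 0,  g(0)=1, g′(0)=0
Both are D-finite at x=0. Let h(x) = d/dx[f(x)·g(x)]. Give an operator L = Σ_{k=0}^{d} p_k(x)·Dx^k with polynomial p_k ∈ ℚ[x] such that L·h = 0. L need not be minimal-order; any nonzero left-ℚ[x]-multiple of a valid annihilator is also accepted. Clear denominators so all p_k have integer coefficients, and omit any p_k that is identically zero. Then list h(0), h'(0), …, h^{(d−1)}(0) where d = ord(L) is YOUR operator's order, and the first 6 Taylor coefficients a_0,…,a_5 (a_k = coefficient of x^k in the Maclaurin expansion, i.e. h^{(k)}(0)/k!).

L = 9 + 10·Dx^2 + Dx^4  (order 4).
h: a_k = 0, -15, 0, 41/2, 0, -73/8, …
ICs: h(0) = 0, h′(0) = -15, h′′(0) = 0, h′′′(0) = 123.

f: a_k = 3, 0, -6, 0, 2, 0, …
g: a_k = 1, 0, -1/2, 0, 1/24, 0, …
Product ⇒ symmetric product L₀, ord ≤ 4.
Derive L from L₀ (diff closure).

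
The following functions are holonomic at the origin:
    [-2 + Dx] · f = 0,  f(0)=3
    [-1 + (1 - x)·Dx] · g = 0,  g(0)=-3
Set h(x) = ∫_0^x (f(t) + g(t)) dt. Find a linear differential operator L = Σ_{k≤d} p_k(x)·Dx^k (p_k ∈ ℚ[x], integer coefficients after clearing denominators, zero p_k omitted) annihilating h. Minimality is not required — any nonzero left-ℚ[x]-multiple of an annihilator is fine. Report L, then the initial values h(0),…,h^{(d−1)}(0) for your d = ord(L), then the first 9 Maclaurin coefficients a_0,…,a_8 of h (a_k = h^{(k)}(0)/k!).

L = 4·x·Dx + (2 - 8·x + 4·x^2)·Dx^2 + (-1 + 3·x - 2·x^2)·Dx^3  (order 3).
h: a_k = 0, 0, 3/2, 1, 1/4, -1/5, -11/30, -41/105, -307/840, …
ICs: h(0) = 0, h′(0) = 0, h′′(0) = 3.

f: a_k = 3, 6, 6, 4, 2, 4/5, 4/15, 8/105, 2/105, …
g: a_k = -3, -3, -3, -3, -3, -3, -3, -3, -3, …
L₀ := lclm(L_f,L_g); ord L₀ ≤ 1+1.
Integrate: L := L₀·Dx.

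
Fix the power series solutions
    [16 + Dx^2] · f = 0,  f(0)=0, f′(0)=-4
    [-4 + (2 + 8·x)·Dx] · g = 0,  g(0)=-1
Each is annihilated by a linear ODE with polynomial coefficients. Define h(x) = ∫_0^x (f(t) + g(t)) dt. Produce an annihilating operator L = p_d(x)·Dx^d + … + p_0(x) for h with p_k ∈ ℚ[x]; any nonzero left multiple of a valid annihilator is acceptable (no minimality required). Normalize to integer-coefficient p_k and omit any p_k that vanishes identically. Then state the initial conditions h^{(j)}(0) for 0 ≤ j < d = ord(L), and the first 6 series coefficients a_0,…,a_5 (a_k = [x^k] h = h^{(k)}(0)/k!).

L = (-224 - 1024·x - 2048·x^2)·Dx + (48 + 704·x + 3072·x^2 + 4096·x^3)·Dx^2 + (-14 - 64·x - 128·x^2)·Dx^3 + (3 + 44·x + 192·x^2 + 256·x^3)·Dx^4  (order 4).
h: a_k = 0, -1, -3, 2/3, 5/3, 2, …
ICs: h(0) = 0, h′(0) = -1, h′′(0) = -6, h′′′(0) = 4.

f: a_k = 0, -4, 0, 32/3, 0, -128/15, …
g: a_k = -1, -2, 2, -4, 10, -28, …
Sum ⇒ L₀ = lclm(L_f,L_g) in ℚ(x)⟨Dx⟩.
h=∫h₀ ⇒ L = L₀·Dx.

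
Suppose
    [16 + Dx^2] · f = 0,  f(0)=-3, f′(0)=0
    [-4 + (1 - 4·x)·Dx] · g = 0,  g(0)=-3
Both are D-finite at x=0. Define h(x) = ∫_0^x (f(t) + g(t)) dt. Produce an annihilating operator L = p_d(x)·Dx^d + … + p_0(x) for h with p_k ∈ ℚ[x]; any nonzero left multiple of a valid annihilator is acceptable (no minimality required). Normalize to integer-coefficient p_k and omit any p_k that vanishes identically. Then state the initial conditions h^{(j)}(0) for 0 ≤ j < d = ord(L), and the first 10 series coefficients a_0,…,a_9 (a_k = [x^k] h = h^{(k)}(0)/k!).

L = (-448 + 512·x - 1024·x^2)·Dx + (48 - 320·x + 768·x^2 - 1024·x^3)·Dx^2 + (-28 + 32·x - 64·x^2)·Dx^3 + (3 - 20·x + 48·x^2 - 64·x^3)·Dx^4  (order 4).
h: a_k = 0, -6, -6, -8, -48, -160, -512, -184064/105, -6144, -20644352/945, …
ICs: h(0) = 0, h′(0) = -6, h′′(0) = -12, h′′′(0) = -48.

f: a_k = -3, 0, 24, 0, -32, 0, 256/15, 0, -512/105, 0, …
g: a_k = -3, -12, -48, -192, -768, -3072, -12288, -49152, -196608, -786432, …
L₀ := lclm(L_f,L_g); ord L₀ ≤ 2+1.
h=∫₀ˣh₀: take L = L₀·Dx.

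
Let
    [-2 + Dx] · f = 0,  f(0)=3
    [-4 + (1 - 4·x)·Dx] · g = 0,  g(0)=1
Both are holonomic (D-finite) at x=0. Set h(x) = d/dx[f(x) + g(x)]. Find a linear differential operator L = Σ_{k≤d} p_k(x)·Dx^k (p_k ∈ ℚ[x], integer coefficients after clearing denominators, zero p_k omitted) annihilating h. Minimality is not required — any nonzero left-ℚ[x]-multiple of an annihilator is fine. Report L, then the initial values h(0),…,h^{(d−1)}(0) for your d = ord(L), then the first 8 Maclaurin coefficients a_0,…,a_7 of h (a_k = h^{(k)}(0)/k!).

L = (80 + 64·x) + (-46 - 16·x + 32·x^2)·Dx + (3 - 8·x - 16·x^2)·Dx^2  (order 2).
h: a_k = 10, 44, 204, 1032, 5124, 122888/5, 1720328/15, 55050256/105, …
ICs: h(0) = 10, h′(0) = 44.

f: a_k = 3, 6, 6, 4, 2, 4/5, 4/15, 8/105, …
g: a_k = 1, 4, 16, 64, 256, 1024, 4096, 16384, …
Sum ⇒ L₀ = lclm(L_f,L_g) in ℚ(x)⟨Dx⟩.
h=h₀': d/dx-closure on L₀ ⇒ L.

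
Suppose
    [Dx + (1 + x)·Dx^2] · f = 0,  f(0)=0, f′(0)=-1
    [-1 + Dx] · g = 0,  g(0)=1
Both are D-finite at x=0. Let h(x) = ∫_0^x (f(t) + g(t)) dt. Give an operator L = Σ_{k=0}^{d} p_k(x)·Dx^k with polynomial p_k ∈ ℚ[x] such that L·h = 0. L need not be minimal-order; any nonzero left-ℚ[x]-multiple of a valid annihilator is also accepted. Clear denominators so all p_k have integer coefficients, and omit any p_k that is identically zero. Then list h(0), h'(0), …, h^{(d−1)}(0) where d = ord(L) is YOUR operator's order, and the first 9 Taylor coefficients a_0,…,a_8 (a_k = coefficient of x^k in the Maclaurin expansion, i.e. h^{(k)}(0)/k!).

L = (-3 - x)·Dx^2 + (1 - 2·x - x^2)·Dx^3 + (2 + 3·x + x^2)·Dx^4  (order 4).
h: a_k = 0, 1, 0, 1/3, -1/24, 7/120, -23/720, 121/5040, -719/40320, …
ICs: h(0) = 0, h′(0) = 1, h′′(0) = 0, h′′′(0) = 2.

f: a_k = 0, -1, 1/2, -1/3, 1/4, -1/5, 1/6, -1/7, 1/8, …
g: a_k = 1, 1, 1/2, 1/6, 1/24, 1/120, 1/720, 1/5040, 1/40320, …
L₀ := lclm(L_f,L_g); ord L₀ ≤ 2+1.
h=∫₀ˣh₀: take L = L₀·Dx.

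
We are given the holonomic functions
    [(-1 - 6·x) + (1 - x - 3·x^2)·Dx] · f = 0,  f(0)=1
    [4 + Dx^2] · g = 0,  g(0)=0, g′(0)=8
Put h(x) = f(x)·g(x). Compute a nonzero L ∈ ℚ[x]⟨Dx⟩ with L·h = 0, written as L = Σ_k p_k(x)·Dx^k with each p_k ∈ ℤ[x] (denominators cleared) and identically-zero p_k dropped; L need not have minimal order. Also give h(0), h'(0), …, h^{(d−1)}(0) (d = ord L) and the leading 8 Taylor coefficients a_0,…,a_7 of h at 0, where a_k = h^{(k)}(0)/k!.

L = (2 + 4·x + 12·x^2) + (2 + 12·x)·Dx + (-1 + x + 3·x^2)·Dx^2  (order 2).
h: a_k = 0, 8, 8, 80/3, 152/3, 1976/15, 4256/15, 213832/315, …
ICs: h(0) = 0, h′(0) = 8.

f: a_k = 1, 1, 4, 7, 19, 40, 97, 217, …
g: a_k = 0, 8, 0, -16/3, 0, 16/15, 0, -32/315, …
L₀ := L_f ⊗_s L_g (sym. prod.), ord ≤ 2.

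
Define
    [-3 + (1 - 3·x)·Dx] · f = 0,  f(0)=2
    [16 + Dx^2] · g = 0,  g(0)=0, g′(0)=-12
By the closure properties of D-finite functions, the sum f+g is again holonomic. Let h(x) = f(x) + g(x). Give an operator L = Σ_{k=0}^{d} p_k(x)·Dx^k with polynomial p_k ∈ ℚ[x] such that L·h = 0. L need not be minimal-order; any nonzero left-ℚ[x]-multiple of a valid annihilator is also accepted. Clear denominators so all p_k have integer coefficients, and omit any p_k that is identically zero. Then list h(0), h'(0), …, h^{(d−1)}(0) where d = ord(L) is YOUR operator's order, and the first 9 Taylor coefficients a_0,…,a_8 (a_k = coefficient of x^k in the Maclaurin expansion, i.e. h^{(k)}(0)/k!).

L = (1680 - 2304·x + 3456·x^2) + (-272 + 1584·x - 3456·x^2 + 3456·x^3)·Dx + (105 - 144·x + 216·x^2)·Dx^2 + (-17 + 99·x - 216·x^2 + 216·x^3)·Dx^3  (order 3).
h: a_k = 2, -6, 18, 86, 162, 2302/5, 1458, 460294/105, 13122, …
ICs: h(0) = 2, h′(0) = -6, h′′(0) = 36.

f: a_k = 2, 6, 18, 54, 162, 486, 1458, 4374, 13122, …
g: a_k = 0, -12, 0, 32, 0, -128/5, 0, 1024/105, 0, …
h₀=f+g: left-lcm gives L₀, ord ≤ 3.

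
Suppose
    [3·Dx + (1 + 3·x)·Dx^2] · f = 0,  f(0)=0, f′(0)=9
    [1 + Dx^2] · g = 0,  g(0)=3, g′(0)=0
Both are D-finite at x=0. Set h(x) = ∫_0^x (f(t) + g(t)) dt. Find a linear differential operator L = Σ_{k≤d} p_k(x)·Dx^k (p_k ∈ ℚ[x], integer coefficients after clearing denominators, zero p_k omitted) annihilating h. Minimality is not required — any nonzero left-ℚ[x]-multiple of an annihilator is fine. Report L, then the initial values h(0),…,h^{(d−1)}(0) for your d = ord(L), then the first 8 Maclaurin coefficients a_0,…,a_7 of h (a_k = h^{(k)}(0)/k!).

f: a_k = 0, 9, -27/2, 27, -243/4, 729/5, -729/2, 6561/7, …
g: a_k = 3, 0, -3/2, 0, 1/8, 0, -1/240, 0, …
Weyl lclm of L_f,L_g ⇒ L₀ (ord ≤ 4).
h=∫h₀ ⇒ L = L₀·Dx.
L = (165 + 18·x + 27·x^2)·Dx^2 + (19 + 63·x + 27·x^2 + 27·x^3)·Dx^3 + (165 + 18·x + 27·x^2)·Dx^4 + (19 + 63·x + 27·x^2 + 27·x^3)·Dx^5  (order 5).
h: a_k = 0, 3, 9/2, -5, 27/4, -97/8, 243/10, -87481/1680, …
ICs: h(0) = 0, h′(0) = 3, h′′(0) = 9, h′′′(0) = -30, h′′′′(0) = 162.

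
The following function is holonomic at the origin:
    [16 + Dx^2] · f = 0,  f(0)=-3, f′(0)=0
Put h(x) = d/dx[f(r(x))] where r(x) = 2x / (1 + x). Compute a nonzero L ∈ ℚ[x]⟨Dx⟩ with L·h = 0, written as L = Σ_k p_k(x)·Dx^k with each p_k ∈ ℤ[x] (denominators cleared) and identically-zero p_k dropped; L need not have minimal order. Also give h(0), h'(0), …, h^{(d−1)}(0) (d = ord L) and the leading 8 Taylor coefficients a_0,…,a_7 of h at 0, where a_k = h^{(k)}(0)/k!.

L = (70 + 12·x + 6·x^2) + (6 + 18·x + 18·x^2 + 6·x^3)·Dx + (1 + 4·x + 6·x^2 + 4·x^3 + x^4)·Dx^2  (order 2).
h: a_k = 0, 192, -576, -896, 8320, -106432/5, 108864/5, 3730688/105, …
ICs: h(0) = 0, h′(0) = 192.

f: a_k = -3, 0, 24, 0, -32, 0, 256/15, 0, …
h₀=f(r): pull back L_f along r ⇒ L₀.
Derive L from L₀ (diff closure).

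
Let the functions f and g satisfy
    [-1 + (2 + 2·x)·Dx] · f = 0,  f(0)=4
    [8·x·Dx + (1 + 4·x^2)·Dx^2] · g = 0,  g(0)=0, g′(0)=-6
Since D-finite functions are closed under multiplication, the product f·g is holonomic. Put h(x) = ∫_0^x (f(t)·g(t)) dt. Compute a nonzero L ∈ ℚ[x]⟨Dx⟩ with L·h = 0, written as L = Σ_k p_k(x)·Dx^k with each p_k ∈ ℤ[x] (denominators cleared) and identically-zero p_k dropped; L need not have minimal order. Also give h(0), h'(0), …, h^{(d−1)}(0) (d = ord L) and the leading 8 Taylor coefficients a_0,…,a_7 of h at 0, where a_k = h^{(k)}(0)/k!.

f: a_k = 4, 2, -1/2, 1/4, -5/32, 7/64, -21/256, 33/512, …
g: a_k = 0, -6, 0, 8, 0, -96/5, 0, 384/7, …
Sym-product of L_f,L_g gives L₀ (≤ ord 2).
h=∫h₀ ⇒ L = L₀·Dx.
L = (3 - 16·x - 4·x^2)·Dx + (-4 + 28·x + 48·x^2 + 16·x^3)·Dx^2 + (4 + 8·x + 20·x^2 + 32·x^3 + 16·x^4)·Dx^3  (order 3).
h: a_k = 0, 0, -12, -4, 35/4, 29/10, -6389/480, -847/160, …
ICs: h(0) = 0, h′(0) = 0, h′′(0) = -24.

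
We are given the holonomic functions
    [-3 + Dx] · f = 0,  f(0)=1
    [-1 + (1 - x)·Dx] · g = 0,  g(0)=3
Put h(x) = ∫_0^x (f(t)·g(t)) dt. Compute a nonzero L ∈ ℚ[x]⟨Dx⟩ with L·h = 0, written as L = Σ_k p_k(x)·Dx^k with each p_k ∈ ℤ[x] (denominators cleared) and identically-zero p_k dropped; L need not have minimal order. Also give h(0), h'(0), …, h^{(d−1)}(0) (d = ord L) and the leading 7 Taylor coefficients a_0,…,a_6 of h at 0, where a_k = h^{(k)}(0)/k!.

L = (4 - 3·x)·Dx + (-1 + x)·Dx^2  (order 2).
h: a_k = 0, 3, 6, 17/2, 39/4, 393/40, 46/5, …
ICs: h(0) = 0, h′(0) = 3.

f: a_k = 1, 3, 9/2, 9/2, 27/8, 81/40, 81/80, …
g: a_k = 3, 3, 3, 3, 3, 3, 3, …
Sym-product of L_f,L_g gives L₀ (≤ ord 1).
h=∫₀ˣh₀: take L = L₀·Dx.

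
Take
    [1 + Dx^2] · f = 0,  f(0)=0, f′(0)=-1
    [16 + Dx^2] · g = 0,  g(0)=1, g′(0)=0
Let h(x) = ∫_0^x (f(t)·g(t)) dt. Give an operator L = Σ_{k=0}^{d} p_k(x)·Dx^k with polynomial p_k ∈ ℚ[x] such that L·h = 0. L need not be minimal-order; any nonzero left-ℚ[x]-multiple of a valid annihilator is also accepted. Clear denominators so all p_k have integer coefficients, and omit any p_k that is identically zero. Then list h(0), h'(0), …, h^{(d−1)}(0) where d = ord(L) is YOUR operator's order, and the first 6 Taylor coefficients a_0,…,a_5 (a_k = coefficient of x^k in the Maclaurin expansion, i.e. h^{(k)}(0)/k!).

f: a_k = 0, -1, 0, 1/6, 0, -1/120, …
g: a_k = 1, 0, -8, 0, 32/3, 0, …
L₀ := L_f ⊗_s L_g (sym. prod.), ord ≤ 4.
h=∫₀ˣh₀: take L = L₀·Dx.
L = 225·Dx + 34·Dx^3 + Dx^5  (order 5).
h: a_k = 0, 0, -1/2, 0, 49/24, 0, …
ICs: h(0) = 0, h′(0) = 0, h′′(0) = -1, h′′′(0) = 0, h′′′′(0) = 49.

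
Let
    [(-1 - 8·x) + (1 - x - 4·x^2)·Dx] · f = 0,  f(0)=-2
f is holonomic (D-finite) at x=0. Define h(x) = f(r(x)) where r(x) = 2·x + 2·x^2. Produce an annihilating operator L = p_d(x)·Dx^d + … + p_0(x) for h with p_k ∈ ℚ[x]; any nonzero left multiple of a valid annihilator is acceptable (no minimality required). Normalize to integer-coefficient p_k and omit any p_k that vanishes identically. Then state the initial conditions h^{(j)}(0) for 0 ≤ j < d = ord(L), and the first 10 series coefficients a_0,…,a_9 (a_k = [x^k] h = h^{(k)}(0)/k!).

L = (2 + 36·x + 96·x^2 + 64·x^3) + (-1 + 2·x + 18·x^2 + 32·x^3 + 16·x^4)·Dx  (order 1).
h: a_k = -2, -4, -44, -224, -1400, -8304, -49680, -297216, -1776800, -10626112, …
ICs: h(0) = -2.

f: a_k = -2, -2, -10, -18, -58, -130, -362, -882, -2330, -5858, …
Substitute x→r, Dx→(1/r')Dx; clear ⇒ L₀.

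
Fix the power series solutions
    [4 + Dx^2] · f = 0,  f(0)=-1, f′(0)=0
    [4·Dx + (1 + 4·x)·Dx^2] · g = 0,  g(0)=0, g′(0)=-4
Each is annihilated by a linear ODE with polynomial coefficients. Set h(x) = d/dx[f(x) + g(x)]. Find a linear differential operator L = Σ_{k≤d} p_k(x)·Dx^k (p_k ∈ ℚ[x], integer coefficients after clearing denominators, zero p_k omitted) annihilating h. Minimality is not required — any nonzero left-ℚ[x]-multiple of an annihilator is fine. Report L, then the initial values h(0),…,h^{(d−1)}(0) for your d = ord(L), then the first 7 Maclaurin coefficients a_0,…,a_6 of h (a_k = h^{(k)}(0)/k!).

L = (400 + 128·x + 256·x^2) + (36 + 176·x + 192·x^2 + 256·x^3)·Dx + (100 + 32·x + 64·x^2)·Dx^2 + (9 + 44·x + 48·x^2 + 64·x^3)·Dx^3  (order 3).
h: a_k = -4, 20, -64, 760/3, -1024, 61448/15, -16384, …
ICs: h(0) = -4, h′(0) = 20, h′′(0) = -128.

f: a_k = -1, 0, 2, 0, -2/3, 0, 4/45, …
g: a_k = 0, -4, 8, -64/3, 64, -1024/5, 2048/3, …
Weyl lclm of L_f,L_g ⇒ L₀ (ord ≤ 4).
h₀' ⇒ L via d/dx closure of L₀.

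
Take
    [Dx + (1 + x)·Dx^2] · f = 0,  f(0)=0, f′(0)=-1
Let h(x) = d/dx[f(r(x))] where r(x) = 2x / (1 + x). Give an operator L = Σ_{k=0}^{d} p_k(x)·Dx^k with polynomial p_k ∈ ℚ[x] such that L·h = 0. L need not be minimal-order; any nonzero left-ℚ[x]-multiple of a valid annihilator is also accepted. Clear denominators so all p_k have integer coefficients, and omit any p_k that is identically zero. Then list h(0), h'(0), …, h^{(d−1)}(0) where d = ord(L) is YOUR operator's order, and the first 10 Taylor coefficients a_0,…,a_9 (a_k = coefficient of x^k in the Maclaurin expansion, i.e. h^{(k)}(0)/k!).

f: a_k = 0, -1, 1/2, -1/3, 1/4, -1/5, 1/6, -1/7, 1/8, -1/9, …
Substitute x→r, Dx→(1/r')Dx; clear ⇒ L₀.
h₀' ⇒ L via d/dx closure of L₀.
L = (4 + 6·x) + (1 + 4·x + 3·x^2)·Dx  (order 1).
h: a_k = -2, 8, -26, 80, -242, 728, -2186, 6560, -19682, 59048, …
ICs: h(0) = -2.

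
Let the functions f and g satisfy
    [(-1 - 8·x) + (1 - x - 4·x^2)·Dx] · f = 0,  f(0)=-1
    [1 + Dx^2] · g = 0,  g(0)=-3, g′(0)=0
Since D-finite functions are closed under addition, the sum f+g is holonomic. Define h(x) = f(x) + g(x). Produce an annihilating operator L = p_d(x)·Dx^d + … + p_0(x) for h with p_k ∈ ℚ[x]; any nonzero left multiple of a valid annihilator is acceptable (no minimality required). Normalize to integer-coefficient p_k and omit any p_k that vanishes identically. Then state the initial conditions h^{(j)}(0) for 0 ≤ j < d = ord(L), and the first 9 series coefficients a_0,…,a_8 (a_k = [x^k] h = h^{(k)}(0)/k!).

f: a_k = -1, -1, -5, -9, -29, -65, -181, -441, -1165, …
g: a_k = -3, 0, 3/2, 0, -1/8, 0, 1/240, 0, -1/13440, …
f+g: L₀ = lclm(L_f,L_g), ord ≤ 1+2.
L = (55 + 486·x + 553·x^2 + 1488·x^3 + 80·x^4 + 128·x^5) + (-11 - 11·x - 23·x^2 + 169·x^3 + 348·x^4 + 48·x^5 + 64·x^6)·Dx + (55 + 486·x + 553·x^2 + 1488·x^3 + 80·x^4 + 128·x^5)·Dx^2 + (-11 - 11·x - 23·x^2 + 169·x^3 + 348·x^4 + 48·x^5 + 64·x^6)·Dx^3  (order 3).
h: a_k = -4, -1, -7/2, -9, -233/8, -65, -43439/240, -441, -15657601/13440, …
ICs: h(0) = -4, h′(0) = -1, h′′(0) = -7.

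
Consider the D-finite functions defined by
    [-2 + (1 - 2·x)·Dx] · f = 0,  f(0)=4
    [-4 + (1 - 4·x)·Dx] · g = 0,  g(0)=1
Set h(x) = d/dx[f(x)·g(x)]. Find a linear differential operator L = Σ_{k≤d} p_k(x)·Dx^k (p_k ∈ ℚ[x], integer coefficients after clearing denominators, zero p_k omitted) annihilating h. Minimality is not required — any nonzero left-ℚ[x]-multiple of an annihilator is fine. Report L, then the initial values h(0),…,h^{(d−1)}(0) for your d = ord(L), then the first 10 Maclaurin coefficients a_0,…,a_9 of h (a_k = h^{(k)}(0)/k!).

L = (28 - 144·x + 192·x^2) + (-3 + 26·x - 72·x^2 + 64·x^3)·Dx  (order 1).
h: a_k = 24, 224, 1440, 7936, 40320, 195072, 913920, 4186112, 18855936, 83845120, …
ICs: h(0) = 24.

f: a_k = 4, 8, 16, 32, 64, 128, 256, 512, 1024, 2048, …
g: a_k = 1, 4, 16, 64, 256, 1024, 4096, 16384, 65536, 262144, …
Product ⇒ symmetric product L₀, ord ≤ 1.
h=h₀': d/dx-closure on L₀ ⇒ L.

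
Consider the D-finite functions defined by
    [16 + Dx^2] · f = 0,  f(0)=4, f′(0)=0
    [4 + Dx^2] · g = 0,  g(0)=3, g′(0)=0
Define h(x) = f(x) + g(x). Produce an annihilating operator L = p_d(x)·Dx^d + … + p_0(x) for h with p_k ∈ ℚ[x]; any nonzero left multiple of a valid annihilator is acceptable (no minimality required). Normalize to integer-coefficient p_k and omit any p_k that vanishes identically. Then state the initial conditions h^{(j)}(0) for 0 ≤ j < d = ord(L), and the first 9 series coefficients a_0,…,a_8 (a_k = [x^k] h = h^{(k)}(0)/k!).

f: a_k = 4, 0, -32, 0, 128/3, 0, -1024/45, 0, 2048/315, …
g: a_k = 3, 0, -6, 0, 2, 0, -4/15, 0, 2/105, …
h₀=f+g: left-lcm gives L₀, ord ≤ 4.
L = 64 + 20·Dx^2 + Dx^4  (order 4).
h: a_k = 7, 0, -38, 0, 134/3, 0, -1036/45, 0, 2054/315, …
ICs: h(0) = 7, h′(0) = 0, h′′(0) = -76, h′′′(0) = 0.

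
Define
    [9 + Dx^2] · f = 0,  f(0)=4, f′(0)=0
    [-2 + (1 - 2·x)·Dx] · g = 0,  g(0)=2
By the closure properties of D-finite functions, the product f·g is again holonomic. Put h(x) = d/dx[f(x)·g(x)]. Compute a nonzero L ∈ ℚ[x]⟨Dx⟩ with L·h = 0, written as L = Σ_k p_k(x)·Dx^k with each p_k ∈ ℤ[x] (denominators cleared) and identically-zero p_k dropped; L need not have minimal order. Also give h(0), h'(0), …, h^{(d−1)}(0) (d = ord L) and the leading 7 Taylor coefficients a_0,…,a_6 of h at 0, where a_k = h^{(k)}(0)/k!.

L = (1 - 36·x + 36·x^2) + (-4 + 8·x)·Dx + (1 - 4·x + 4·x^2)·Dx^2  (order 2).
h: a_k = 16, -8, -24, 44, 110, 1077/5, 2513/5, …
ICs: h(0) = 16, h′(0) = -8.

f: a_k = 4, 0, -18, 0, 27/2, 0, -81/20, …
g: a_k = 2, 4, 8, 16, 32, 64, 128, …
Sym-product of L_f,L_g gives L₀ (≤ ord 2).
h=h₀': d/dx-closure on L₀ ⇒ L.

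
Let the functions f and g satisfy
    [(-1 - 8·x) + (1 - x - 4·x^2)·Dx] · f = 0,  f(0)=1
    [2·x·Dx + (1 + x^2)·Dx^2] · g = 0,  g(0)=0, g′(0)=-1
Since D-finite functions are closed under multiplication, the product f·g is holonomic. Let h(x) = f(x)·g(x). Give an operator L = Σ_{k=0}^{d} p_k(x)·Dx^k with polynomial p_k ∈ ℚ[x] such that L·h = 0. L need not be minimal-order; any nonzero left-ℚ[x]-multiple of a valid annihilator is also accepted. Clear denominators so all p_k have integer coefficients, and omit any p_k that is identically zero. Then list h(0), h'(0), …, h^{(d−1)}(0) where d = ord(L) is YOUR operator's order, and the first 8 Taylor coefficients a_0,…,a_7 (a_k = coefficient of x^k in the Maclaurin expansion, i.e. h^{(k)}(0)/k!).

L = (8 + 2·x + 24·x^2) + (2 + 14·x + 4·x^2 + 24·x^3)·Dx + (-1 + x + 3·x^2 + x^3 + 4·x^4)·Dx^2  (order 2).
h: a_k = 0, -1, -1, -14/3, -26/3, -413/15, -311/5, -3616/21, …
ICs: h(0) = 0, h′(0) = -1.

f: a_k = 1, 1, 5, 9, 29, 65, 181, 441, …
g: a_k = 0, -1, 0, 1/3, 0, -1/5, 0, 1/7, …
Product ⇒ symmetric product L₀, ord ≤ 2.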